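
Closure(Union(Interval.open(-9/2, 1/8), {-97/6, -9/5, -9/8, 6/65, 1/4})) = Union({-97/6, 1/4}, Interval(-9/2, 1/8))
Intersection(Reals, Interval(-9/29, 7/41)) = Interval(-9/29, 7/41)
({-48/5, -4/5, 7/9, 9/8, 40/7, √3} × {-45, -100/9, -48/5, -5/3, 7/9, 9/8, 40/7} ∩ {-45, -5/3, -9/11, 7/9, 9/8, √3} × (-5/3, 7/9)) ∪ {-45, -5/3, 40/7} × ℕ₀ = {-45, -5/3, 40/7} × ℕ₀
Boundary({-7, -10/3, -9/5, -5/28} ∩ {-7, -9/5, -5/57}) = {-7, -9/5}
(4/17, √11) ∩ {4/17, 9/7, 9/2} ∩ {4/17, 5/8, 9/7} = {9/7}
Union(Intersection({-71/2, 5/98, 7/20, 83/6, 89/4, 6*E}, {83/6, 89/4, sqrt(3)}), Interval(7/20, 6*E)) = Union({89/4}, Interval(7/20, 6*E))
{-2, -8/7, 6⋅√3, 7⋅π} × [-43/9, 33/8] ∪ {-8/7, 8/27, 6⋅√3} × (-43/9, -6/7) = ({-8/7, 8/27, 6⋅√3} × (-43/9, -6/7)) ∪ ({-2, -8/7, 6⋅√3, 7⋅π} × [-43/9, 33/8])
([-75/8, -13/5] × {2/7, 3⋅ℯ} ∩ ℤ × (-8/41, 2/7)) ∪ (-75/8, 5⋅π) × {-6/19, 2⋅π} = (-75/8, 5⋅π) × {-6/19, 2⋅π}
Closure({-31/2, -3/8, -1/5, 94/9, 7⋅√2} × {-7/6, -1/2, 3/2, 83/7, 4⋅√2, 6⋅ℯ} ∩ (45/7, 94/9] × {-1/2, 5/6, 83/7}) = {94/9, 7⋅√2} × {-1/2, 83/7}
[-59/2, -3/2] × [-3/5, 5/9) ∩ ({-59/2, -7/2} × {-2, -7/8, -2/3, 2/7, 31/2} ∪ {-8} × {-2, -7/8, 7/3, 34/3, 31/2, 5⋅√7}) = {-59/2, -7/2} × {2/7}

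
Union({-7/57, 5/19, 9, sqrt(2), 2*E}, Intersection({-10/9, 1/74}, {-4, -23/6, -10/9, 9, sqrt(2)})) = {-10/9, -7/57, 5/19, 9, sqrt(2), 2*E}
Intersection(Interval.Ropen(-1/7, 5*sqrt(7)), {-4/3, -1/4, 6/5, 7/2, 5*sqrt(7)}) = {6/5, 7/2}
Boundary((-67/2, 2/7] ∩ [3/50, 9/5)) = {3/50, 2/7}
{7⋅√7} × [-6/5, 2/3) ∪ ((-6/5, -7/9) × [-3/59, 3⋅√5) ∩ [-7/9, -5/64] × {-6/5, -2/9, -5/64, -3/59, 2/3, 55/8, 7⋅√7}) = {7⋅√7} × [-6/5, 2/3)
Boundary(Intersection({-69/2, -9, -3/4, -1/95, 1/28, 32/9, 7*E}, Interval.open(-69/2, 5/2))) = {-9, -3/4, -1/95, 1/28}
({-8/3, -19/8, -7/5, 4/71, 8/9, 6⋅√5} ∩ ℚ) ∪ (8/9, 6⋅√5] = {-8/3, -19/8, -7/5, 4/71} ∪ [8/9, 6⋅√5]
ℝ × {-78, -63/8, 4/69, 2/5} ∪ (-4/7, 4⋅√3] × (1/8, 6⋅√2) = (ℝ × {-78, -63/8, 4/69, 2/5}) ∪ ((-4/7, 4⋅√3] × (1/8, 6⋅√2))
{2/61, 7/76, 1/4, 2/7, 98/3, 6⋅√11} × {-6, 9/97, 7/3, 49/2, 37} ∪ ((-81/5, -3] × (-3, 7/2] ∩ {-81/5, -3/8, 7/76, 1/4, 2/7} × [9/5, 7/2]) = {2/61, 7/76, 1/4, 2/7, 98/3, 6⋅√11} × {-6, 9/97, 7/3, 49/2, 37}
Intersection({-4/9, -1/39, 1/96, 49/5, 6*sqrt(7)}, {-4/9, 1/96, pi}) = {-4/9, 1/96}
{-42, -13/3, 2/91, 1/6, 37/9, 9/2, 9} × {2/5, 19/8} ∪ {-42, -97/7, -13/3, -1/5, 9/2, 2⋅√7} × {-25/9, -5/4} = ({-42, -13/3, 2/91, 1/6, 37/9, 9/2, 9} × {2/5, 19/8}) ∪ ({-42, -97/7, -13/3, -1/5, 9/2, 2⋅√7} × {-25/9, -5/4})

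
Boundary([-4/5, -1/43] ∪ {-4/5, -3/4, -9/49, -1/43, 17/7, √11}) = {-4/5, -1/43, 17/7, √11}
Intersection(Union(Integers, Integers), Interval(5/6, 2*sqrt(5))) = Range(1, 5, 1)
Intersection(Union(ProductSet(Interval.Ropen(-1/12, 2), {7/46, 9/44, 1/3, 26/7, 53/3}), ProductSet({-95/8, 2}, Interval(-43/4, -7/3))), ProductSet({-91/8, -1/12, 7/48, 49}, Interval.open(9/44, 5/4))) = ProductSet({-1/12, 7/48}, {1/3})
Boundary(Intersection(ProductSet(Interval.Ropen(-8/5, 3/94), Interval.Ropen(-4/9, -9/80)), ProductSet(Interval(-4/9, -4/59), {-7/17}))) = ProductSet(Interval(-4/9, -4/59), {-7/17})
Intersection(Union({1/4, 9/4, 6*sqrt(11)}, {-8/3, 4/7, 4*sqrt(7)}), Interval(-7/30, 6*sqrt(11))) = {1/4, 4/7, 9/4, 6*sqrt(11), 4*sqrt(7)}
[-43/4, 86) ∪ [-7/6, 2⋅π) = [-43/4, 86)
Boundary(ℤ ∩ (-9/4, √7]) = {-2, -1, …, 2}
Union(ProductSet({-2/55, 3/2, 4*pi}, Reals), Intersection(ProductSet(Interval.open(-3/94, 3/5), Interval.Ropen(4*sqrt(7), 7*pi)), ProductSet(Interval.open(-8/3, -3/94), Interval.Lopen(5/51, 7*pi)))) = ProductSet({-2/55, 3/2, 4*pi}, Reals)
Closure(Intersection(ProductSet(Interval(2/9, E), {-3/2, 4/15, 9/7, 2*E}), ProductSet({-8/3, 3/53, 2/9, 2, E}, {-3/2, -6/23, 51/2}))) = ProductSet({2/9, 2, E}, {-3/2})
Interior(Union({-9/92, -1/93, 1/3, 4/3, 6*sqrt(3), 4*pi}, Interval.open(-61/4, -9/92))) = Interval.open(-61/4, -9/92)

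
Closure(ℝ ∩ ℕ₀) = ℕ₀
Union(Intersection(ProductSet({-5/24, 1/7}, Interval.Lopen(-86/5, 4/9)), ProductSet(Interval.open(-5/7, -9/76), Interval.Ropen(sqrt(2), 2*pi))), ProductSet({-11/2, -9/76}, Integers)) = ProductSet({-11/2, -9/76}, Integers)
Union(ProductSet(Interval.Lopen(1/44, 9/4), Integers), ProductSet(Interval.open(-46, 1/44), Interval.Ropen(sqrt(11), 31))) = Union(ProductSet(Interval.open(-46, 1/44), Interval.Ropen(sqrt(11), 31)), ProductSet(Interval.Lopen(1/44, 9/4), Integers))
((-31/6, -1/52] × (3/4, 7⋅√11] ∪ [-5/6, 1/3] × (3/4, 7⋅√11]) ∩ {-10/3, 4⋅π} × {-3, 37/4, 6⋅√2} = {-10/3} × {37/4, 6⋅√2}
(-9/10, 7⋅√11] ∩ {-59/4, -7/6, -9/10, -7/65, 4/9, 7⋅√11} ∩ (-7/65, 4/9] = {4/9}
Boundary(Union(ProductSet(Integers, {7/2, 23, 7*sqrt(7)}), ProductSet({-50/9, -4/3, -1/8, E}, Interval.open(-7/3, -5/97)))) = Union(ProductSet({-50/9, -4/3, -1/8, E}, Interval(-7/3, -5/97)), ProductSet(Integers, {7/2, 23, 7*sqrt(7)}))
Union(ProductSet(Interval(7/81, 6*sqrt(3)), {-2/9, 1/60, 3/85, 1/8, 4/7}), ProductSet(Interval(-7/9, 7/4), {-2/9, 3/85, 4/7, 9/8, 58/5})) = Union(ProductSet(Interval(-7/9, 7/4), {-2/9, 3/85, 4/7, 9/8, 58/5}), ProductSet(Interval(7/81, 6*sqrt(3)), {-2/9, 1/60, 3/85, 1/8, 4/7}))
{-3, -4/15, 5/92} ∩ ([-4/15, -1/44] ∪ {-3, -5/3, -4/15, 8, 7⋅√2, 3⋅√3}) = {-3, -4/15}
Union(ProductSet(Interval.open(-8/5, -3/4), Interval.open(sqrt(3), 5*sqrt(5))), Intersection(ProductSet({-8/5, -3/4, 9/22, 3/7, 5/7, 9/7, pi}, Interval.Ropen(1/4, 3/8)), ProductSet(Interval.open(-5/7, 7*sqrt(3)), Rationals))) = Union(ProductSet({9/22, 3/7, 5/7, 9/7, pi}, Intersection(Interval.Ropen(1/4, 3/8), Rationals)), ProductSet(Interval.open(-8/5, -3/4), Interval.open(sqrt(3), 5*sqrt(5))))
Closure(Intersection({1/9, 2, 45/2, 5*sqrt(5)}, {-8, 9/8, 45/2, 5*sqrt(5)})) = {45/2, 5*sqrt(5)}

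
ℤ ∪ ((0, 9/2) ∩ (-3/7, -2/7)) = ℤ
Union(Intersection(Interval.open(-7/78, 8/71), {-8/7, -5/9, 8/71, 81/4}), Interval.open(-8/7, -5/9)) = Interval.open(-8/7, -5/9)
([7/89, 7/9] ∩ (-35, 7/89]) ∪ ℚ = ℚ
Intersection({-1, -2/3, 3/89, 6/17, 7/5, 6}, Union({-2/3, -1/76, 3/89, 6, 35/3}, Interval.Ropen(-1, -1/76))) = {-1, -2/3, 3/89, 6}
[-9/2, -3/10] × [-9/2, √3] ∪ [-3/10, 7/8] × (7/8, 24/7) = ([-3/10, 7/8] × (7/8, 24/7)) ∪ ([-9/2, -3/10] × [-9/2, √3])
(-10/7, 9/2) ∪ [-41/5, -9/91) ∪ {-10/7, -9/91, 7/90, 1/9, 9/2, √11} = [-41/5, 9/2]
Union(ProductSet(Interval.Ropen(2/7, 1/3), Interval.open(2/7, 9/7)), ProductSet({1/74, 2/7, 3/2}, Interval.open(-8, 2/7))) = Union(ProductSet({1/74, 2/7, 3/2}, Interval.open(-8, 2/7)), ProductSet(Interval.Ropen(2/7, 1/3), Interval.open(2/7, 9/7)))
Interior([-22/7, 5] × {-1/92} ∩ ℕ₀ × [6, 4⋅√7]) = ∅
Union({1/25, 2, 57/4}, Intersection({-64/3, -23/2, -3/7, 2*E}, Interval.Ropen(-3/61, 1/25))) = {1/25, 2, 57/4}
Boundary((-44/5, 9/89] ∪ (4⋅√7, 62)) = {-44/5, 9/89, 62, 4⋅√7}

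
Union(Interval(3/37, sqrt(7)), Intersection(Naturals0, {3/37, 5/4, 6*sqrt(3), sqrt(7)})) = Interval(3/37, sqrt(7))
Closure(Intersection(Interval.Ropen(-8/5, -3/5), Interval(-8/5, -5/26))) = Interval(-8/5, -3/5)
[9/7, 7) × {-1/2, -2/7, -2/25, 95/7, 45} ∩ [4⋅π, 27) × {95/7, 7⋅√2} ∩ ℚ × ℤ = ∅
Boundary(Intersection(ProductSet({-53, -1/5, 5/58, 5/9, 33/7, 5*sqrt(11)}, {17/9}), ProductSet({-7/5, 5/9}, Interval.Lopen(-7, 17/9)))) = ProductSet({5/9}, {17/9})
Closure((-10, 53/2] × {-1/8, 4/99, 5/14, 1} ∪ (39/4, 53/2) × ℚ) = ([39/4, 53/2] × ℝ) ∪ ([-10, 53/2] × {-1/8, 4/99, 5/14, 1})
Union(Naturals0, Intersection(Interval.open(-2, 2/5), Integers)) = Union(Naturals0, Range(-1, 1, 1))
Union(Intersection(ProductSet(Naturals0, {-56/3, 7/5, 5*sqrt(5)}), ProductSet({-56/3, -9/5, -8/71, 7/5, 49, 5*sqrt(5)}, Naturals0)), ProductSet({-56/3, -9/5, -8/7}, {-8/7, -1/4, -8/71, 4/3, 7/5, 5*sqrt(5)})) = ProductSet({-56/3, -9/5, -8/7}, {-8/7, -1/4, -8/71, 4/3, 7/5, 5*sqrt(5)})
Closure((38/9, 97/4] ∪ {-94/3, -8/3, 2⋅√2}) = {-94/3, -8/3, 2⋅√2} ∪ [38/9, 97/4]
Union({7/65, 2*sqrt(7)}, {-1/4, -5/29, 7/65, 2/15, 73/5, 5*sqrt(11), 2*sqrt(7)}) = {-1/4, -5/29, 7/65, 2/15, 73/5, 5*sqrt(11), 2*sqrt(7)}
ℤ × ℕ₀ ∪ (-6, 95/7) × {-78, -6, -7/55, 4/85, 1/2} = (ℤ × ℕ₀) ∪ ((-6, 95/7) × {-78, -6, -7/55, 4/85, 1/2})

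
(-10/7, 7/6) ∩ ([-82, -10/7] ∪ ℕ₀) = {0, 1}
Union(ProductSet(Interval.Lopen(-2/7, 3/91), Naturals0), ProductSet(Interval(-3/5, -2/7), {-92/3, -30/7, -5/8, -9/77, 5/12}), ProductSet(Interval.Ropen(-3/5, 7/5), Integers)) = Union(ProductSet(Interval(-3/5, -2/7), {-92/3, -30/7, -5/8, -9/77, 5/12}), ProductSet(Interval.Ropen(-3/5, 7/5), Integers))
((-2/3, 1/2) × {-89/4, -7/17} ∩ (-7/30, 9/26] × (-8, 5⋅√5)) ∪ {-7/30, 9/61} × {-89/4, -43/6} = ({-7/30, 9/61} × {-89/4, -43/6}) ∪ ((-7/30, 9/26] × {-7/17})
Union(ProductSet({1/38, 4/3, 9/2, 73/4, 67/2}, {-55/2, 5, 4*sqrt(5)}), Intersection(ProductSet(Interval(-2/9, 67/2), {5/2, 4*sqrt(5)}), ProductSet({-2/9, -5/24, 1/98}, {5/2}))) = Union(ProductSet({-2/9, -5/24, 1/98}, {5/2}), ProductSet({1/38, 4/3, 9/2, 73/4, 67/2}, {-55/2, 5, 4*sqrt(5)}))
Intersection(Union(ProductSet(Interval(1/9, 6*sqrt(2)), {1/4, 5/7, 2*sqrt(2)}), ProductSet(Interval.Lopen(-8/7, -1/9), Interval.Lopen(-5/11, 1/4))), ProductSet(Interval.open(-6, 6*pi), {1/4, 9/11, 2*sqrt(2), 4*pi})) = Union(ProductSet(Interval.Lopen(-8/7, -1/9), {1/4}), ProductSet(Interval(1/9, 6*sqrt(2)), {1/4, 2*sqrt(2)}))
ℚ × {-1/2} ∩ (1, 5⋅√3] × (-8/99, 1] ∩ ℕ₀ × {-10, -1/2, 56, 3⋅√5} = ∅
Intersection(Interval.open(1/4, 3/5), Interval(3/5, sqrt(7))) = EmptySet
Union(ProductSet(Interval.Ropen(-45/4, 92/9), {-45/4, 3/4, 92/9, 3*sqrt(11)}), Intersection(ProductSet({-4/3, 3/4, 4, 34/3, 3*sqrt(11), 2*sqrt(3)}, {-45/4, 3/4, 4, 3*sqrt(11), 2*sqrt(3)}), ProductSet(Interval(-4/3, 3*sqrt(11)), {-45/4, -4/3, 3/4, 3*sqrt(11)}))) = ProductSet(Interval.Ropen(-45/4, 92/9), {-45/4, 3/4, 92/9, 3*sqrt(11)})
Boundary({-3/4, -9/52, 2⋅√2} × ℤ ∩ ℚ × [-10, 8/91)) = {-3/4, -9/52} × {-10, -9, …, 0}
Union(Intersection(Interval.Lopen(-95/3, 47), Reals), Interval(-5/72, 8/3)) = Interval.Lopen(-95/3, 47)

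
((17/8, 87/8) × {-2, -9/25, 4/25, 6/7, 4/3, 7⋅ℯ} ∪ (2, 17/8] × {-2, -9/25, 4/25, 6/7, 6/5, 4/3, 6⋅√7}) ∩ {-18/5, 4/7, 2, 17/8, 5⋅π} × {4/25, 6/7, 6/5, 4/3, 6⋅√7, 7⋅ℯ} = {17/8} × {4/25, 6/7, 6/5, 4/3, 6⋅√7}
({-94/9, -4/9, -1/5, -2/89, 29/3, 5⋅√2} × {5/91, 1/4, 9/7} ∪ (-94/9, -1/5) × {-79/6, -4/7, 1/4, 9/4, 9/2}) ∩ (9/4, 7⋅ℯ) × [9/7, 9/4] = {29/3, 5⋅√2} × {9/7}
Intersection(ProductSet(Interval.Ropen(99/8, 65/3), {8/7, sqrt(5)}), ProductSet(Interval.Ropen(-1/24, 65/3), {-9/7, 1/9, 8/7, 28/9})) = ProductSet(Interval.Ropen(99/8, 65/3), {8/7})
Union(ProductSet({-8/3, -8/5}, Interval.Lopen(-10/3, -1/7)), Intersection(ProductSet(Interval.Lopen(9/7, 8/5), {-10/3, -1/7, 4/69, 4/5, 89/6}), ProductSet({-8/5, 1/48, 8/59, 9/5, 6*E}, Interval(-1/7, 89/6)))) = ProductSet({-8/3, -8/5}, Interval.Lopen(-10/3, -1/7))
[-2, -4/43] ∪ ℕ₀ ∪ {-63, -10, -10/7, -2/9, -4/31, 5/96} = {-63, -10, 5/96} ∪ [-2, -4/43] ∪ ℕ₀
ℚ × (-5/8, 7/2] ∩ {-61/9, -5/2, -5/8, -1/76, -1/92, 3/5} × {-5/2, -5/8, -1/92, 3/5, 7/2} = {-61/9, -5/2, -5/8, -1/76, -1/92, 3/5} × {-1/92, 3/5, 7/2}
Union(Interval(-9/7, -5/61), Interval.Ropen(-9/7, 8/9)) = Interval.Ropen(-9/7, 8/9)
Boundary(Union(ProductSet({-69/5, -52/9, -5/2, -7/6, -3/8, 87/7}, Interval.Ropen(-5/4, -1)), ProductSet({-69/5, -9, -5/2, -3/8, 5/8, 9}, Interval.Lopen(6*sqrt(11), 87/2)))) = Union(ProductSet({-69/5, -9, -5/2, -3/8, 5/8, 9}, Interval(6*sqrt(11), 87/2)), ProductSet({-69/5, -52/9, -5/2, -7/6, -3/8, 87/7}, Interval(-5/4, -1)))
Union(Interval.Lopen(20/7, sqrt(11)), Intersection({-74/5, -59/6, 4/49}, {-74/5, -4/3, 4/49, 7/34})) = Union({-74/5, 4/49}, Interval.Lopen(20/7, sqrt(11)))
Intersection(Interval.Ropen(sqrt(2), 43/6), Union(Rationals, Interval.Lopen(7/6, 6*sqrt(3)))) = Union(Intersection(Interval.Ropen(sqrt(2), 43/6), Rationals), Interval.Ropen(sqrt(2), 43/6))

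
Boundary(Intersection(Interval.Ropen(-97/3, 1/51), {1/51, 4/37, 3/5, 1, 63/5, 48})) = EmptySet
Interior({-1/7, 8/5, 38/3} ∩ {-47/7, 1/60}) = ∅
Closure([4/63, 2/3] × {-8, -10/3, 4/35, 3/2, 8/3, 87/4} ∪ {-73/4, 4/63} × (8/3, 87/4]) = ({-73/4, 4/63} × [8/3, 87/4]) ∪ ([4/63, 2/3] × {-8, -10/3, 4/35, 3/2, 8/3, 87/4})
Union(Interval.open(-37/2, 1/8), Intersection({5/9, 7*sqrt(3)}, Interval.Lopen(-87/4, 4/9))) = Interval.open(-37/2, 1/8)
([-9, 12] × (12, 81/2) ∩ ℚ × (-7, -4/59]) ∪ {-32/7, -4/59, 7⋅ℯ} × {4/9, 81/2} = {-32/7, -4/59, 7⋅ℯ} × {4/9, 81/2}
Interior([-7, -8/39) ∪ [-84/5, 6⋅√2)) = (-84/5, 6⋅√2)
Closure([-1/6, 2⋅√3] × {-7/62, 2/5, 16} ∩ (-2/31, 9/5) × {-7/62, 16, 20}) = [-2/31, 9/5] × {-7/62, 16}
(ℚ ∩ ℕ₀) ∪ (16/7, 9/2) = ℕ₀ ∪ (16/7, 9/2)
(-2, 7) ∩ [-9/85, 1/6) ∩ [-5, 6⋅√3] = [-9/85, 1/6)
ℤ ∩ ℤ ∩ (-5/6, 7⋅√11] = {0, 1, …, 23}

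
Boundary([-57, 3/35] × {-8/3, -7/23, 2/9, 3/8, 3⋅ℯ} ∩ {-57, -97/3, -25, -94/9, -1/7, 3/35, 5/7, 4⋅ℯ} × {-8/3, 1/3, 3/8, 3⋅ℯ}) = {-57, -97/3, -25, -94/9, -1/7, 3/35} × {-8/3, 3/8, 3⋅ℯ}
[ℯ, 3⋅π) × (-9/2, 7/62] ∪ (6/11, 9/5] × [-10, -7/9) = ((6/11, 9/5] × [-10, -7/9)) ∪ ([ℯ, 3⋅π) × (-9/2, 7/62])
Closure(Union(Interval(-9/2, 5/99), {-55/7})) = Union({-55/7}, Interval(-9/2, 5/99))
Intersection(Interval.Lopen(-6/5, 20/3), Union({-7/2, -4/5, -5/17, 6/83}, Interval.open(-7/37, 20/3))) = Union({-4/5, -5/17}, Interval.open(-7/37, 20/3))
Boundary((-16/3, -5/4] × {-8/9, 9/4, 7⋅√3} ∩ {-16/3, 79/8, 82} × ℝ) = ∅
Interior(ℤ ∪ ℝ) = ℝ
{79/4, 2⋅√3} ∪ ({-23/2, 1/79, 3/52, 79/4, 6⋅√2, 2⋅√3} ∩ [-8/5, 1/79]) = {1/79, 79/4, 2⋅√3}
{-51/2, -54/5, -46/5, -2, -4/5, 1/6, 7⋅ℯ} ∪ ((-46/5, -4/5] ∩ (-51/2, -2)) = {-51/2, -54/5, -4/5, 1/6, 7⋅ℯ} ∪ [-46/5, -2]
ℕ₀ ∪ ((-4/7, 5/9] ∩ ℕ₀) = ℕ₀ ∪ {0}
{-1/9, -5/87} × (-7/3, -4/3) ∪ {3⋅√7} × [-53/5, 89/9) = ({-1/9, -5/87} × (-7/3, -4/3)) ∪ ({3⋅√7} × [-53/5, 89/9))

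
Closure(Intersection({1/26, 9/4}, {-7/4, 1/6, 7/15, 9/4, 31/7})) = {9/4}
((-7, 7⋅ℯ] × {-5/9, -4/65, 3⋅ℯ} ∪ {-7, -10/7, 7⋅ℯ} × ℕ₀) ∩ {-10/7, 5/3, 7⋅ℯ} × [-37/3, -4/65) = {-10/7, 5/3, 7⋅ℯ} × {-5/9}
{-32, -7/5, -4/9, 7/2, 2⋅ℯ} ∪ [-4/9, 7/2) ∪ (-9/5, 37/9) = {-32, 2⋅ℯ} ∪ (-9/5, 37/9)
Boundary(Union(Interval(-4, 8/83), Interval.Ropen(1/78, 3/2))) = {-4, 3/2}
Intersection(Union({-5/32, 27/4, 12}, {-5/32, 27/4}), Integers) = {12}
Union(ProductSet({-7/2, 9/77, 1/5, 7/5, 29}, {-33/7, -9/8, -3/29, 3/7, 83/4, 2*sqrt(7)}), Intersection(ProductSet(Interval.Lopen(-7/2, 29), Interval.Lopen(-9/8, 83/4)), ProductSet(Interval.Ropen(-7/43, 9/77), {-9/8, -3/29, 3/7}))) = Union(ProductSet({-7/2, 9/77, 1/5, 7/5, 29}, {-33/7, -9/8, -3/29, 3/7, 83/4, 2*sqrt(7)}), ProductSet(Interval.Ropen(-7/43, 9/77), {-3/29, 3/7}))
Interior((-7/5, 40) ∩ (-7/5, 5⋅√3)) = (-7/5, 5⋅√3)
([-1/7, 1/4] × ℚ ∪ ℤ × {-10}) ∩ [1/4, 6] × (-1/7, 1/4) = {1/4} × (ℚ ∩ (-1/7, 1/4))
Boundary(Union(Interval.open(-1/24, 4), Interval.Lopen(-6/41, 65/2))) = {-6/41, 65/2}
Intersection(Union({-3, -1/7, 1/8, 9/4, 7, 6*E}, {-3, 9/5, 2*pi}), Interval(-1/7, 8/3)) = {-1/7, 1/8, 9/5, 9/4}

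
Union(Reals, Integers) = Reals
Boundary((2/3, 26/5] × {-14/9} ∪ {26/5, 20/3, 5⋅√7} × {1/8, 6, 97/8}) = ([2/3, 26/5] × {-14/9}) ∪ ({26/5, 20/3, 5⋅√7} × {1/8, 6, 97/8})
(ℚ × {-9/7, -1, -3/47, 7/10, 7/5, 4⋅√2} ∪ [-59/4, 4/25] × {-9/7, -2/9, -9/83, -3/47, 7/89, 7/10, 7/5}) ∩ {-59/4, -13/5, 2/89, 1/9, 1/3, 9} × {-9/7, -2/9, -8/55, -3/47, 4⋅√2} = ({-59/4, -13/5, 2/89, 1/9} × {-9/7, -2/9, -3/47}) ∪ ({-59/4, -13/5, 2/89, 1/9, 1/3, 9} × {-9/7, -3/47, 4⋅√2})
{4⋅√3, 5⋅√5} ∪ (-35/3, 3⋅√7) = (-35/3, 3⋅√7) ∪ {5⋅√5}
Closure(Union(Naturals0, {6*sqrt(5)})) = Union({6*sqrt(5)}, Naturals0)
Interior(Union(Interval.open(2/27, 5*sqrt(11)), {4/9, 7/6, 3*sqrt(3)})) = Interval.open(2/27, 5*sqrt(11))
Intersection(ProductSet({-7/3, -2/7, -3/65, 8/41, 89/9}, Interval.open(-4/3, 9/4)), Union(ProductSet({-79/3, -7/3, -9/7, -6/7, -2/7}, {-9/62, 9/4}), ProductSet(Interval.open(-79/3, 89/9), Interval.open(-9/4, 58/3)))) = ProductSet({-7/3, -2/7, -3/65, 8/41}, Interval.open(-4/3, 9/4))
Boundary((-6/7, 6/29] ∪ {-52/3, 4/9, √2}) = {-52/3, -6/7, 6/29, 4/9, √2}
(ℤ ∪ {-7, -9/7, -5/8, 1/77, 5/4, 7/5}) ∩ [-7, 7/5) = {-7, -6, …, 1} ∪ {-9/7, -5/8, 1/77, 5/4}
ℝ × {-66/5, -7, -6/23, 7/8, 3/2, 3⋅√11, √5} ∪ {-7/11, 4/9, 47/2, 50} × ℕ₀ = ({-7/11, 4/9, 47/2, 50} × ℕ₀) ∪ (ℝ × {-66/5, -7, -6/23, 7/8, 3/2, 3⋅√11, √5})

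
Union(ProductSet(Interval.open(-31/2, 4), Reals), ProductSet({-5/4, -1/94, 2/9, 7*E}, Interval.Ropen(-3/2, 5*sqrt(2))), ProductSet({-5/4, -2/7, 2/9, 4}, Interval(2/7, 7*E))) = Union(ProductSet({-5/4, -2/7, 2/9, 4}, Interval(2/7, 7*E)), ProductSet({-5/4, -1/94, 2/9, 7*E}, Interval.Ropen(-3/2, 5*sqrt(2))), ProductSet(Interval.open(-31/2, 4), Reals))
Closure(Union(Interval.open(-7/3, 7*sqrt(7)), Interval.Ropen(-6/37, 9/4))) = Interval(-7/3, 7*sqrt(7))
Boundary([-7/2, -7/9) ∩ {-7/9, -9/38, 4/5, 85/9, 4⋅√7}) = ∅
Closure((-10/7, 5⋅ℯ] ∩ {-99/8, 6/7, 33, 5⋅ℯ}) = {6/7, 5⋅ℯ}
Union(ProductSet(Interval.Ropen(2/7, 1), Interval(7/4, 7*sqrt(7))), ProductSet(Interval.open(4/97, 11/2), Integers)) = Union(ProductSet(Interval.open(4/97, 11/2), Integers), ProductSet(Interval.Ropen(2/7, 1), Interval(7/4, 7*sqrt(7))))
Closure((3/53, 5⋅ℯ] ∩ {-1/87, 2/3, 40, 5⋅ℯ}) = {2/3, 5⋅ℯ}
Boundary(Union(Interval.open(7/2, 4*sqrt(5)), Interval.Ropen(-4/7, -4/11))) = {-4/7, -4/11, 7/2, 4*sqrt(5)}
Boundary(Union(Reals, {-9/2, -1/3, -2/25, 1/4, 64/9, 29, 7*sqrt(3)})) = EmptySet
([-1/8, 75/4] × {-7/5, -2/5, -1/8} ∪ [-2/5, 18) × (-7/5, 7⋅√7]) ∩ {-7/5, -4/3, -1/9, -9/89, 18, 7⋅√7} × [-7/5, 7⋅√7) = ({-1/9, -9/89} × (-7/5, 7⋅√7)) ∪ ({-1/9, -9/89, 18, 7⋅√7} × {-7/5, -2/5, -1/8})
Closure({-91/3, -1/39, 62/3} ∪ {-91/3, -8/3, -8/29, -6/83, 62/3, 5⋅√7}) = {-91/3, -8/3, -8/29, -6/83, -1/39, 62/3, 5⋅√7}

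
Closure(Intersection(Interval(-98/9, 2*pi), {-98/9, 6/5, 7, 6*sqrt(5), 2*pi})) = {-98/9, 6/5, 2*pi}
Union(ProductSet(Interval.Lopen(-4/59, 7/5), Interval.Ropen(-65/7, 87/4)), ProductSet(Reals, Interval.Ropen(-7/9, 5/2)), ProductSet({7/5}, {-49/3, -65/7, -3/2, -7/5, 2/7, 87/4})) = Union(ProductSet({7/5}, {-49/3, -65/7, -3/2, -7/5, 2/7, 87/4}), ProductSet(Interval.Lopen(-4/59, 7/5), Interval.Ropen(-65/7, 87/4)), ProductSet(Reals, Interval.Ropen(-7/9, 5/2)))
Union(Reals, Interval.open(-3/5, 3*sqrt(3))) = Interval(-oo, oo)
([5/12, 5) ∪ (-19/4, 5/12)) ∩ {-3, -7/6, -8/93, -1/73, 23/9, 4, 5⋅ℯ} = {-3, -7/6, -8/93, -1/73, 23/9, 4}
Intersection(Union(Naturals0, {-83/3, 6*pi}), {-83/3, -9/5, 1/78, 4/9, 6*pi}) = {-83/3, 6*pi}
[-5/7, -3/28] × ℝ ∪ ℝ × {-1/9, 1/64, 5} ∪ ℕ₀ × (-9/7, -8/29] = (ℝ × {-1/9, 1/64, 5}) ∪ ([-5/7, -3/28] × ℝ) ∪ (ℕ₀ × (-9/7, -8/29])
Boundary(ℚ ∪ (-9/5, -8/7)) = (-∞, -9/5] ∪ [-8/7, ∞)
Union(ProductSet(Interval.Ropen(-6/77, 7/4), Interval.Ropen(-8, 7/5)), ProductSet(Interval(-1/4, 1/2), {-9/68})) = Union(ProductSet(Interval(-1/4, 1/2), {-9/68}), ProductSet(Interval.Ropen(-6/77, 7/4), Interval.Ropen(-8, 7/5)))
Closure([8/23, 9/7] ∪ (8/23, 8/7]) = [8/23, 9/7]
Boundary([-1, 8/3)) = {-1, 8/3}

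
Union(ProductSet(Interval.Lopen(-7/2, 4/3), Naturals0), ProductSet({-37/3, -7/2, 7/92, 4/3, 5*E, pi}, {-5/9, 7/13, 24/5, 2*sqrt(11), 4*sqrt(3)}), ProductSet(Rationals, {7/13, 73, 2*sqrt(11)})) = Union(ProductSet({-37/3, -7/2, 7/92, 4/3, 5*E, pi}, {-5/9, 7/13, 24/5, 2*sqrt(11), 4*sqrt(3)}), ProductSet(Interval.Lopen(-7/2, 4/3), Naturals0), ProductSet(Rationals, {7/13, 73, 2*sqrt(11)}))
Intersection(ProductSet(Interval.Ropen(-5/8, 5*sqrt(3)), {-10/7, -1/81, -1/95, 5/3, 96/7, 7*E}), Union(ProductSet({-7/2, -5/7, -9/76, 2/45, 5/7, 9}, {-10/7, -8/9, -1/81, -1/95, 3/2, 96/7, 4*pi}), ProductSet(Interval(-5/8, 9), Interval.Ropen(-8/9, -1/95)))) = Union(ProductSet({-9/76, 2/45, 5/7}, {-10/7, -1/81, -1/95, 96/7}), ProductSet(Interval.Ropen(-5/8, 5*sqrt(3)), {-1/81}))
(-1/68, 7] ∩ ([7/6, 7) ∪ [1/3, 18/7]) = [1/3, 7)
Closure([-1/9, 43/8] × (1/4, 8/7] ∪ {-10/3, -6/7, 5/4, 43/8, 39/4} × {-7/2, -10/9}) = ({-10/3, -6/7, 5/4, 43/8, 39/4} × {-7/2, -10/9}) ∪ ([-1/9, 43/8] × [1/4, 8/7])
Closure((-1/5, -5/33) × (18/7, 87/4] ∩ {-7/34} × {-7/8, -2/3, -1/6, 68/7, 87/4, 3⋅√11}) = ∅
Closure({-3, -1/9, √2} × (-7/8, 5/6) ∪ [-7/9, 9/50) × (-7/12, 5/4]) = ({-7/9, 9/50} × [-7/12, 5/4]) ∪ ([-7/9, 9/50] × {-7/12, 5/4}) ∪ ({-3, √2} × [-7/8, 5/6]) ∪ ([-7/9, 9/50) × (-7/12, 5/4]) ∪ ({-3, -1/9, √2} × [-7/8, 5/6))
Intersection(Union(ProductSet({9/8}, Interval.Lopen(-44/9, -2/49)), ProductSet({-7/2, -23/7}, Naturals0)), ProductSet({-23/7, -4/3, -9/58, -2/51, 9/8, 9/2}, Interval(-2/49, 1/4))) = Union(ProductSet({-23/7}, Range(0, 1, 1)), ProductSet({9/8}, {-2/49}))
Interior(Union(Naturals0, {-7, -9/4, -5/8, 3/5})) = EmptySet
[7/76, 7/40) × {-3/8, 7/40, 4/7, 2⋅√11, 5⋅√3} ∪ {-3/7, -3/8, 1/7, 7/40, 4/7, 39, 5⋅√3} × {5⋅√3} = ({-3/7, -3/8, 1/7, 7/40, 4/7, 39, 5⋅√3} × {5⋅√3}) ∪ ([7/76, 7/40) × {-3/8, 7/40, 4/7, 2⋅√11, 5⋅√3})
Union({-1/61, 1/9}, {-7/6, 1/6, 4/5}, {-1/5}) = {-7/6, -1/5, -1/61, 1/9, 1/6, 4/5}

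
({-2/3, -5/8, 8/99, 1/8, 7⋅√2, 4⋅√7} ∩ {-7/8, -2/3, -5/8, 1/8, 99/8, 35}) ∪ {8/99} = {-2/3, -5/8, 8/99, 1/8}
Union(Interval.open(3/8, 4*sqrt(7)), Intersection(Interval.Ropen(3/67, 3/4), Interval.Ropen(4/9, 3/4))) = Interval.open(3/8, 4*sqrt(7))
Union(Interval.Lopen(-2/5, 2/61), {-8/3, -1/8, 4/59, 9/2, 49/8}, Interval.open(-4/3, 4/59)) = Union({-8/3, 9/2, 49/8}, Interval.Lopen(-4/3, 4/59))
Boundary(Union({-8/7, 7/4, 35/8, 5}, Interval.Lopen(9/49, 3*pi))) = {-8/7, 9/49, 3*pi}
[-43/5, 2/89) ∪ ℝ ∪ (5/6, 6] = (-∞, ∞)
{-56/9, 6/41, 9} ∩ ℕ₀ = {9}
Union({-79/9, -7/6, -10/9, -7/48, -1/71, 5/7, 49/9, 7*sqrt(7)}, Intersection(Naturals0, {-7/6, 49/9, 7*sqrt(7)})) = {-79/9, -7/6, -10/9, -7/48, -1/71, 5/7, 49/9, 7*sqrt(7)}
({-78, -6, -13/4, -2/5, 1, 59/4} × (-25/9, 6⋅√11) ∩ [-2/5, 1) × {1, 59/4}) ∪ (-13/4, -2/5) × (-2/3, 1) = ({-2/5} × {1, 59/4}) ∪ ((-13/4, -2/5) × (-2/3, 1))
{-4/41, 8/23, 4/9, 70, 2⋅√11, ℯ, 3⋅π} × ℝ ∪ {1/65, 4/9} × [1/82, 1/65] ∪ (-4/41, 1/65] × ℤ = ((-4/41, 1/65] × ℤ) ∪ ({1/65, 4/9} × [1/82, 1/65]) ∪ ({-4/41, 8/23, 4/9, 70, 2⋅√11, ℯ, 3⋅π} × ℝ)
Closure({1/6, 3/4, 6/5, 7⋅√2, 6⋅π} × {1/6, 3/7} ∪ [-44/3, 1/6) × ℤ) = ([-44/3, 1/6] × ℤ) ∪ ({1/6, 3/4, 6/5, 7⋅√2, 6⋅π} × {1/6, 3/7})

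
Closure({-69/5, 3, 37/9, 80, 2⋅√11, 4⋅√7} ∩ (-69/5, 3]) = {3}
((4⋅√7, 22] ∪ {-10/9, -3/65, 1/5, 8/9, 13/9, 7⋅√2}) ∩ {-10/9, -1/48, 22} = {-10/9, 22}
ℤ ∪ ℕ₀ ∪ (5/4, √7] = ℤ ∪ (5/4, √7]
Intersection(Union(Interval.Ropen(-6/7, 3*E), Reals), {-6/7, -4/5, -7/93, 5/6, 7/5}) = {-6/7, -4/5, -7/93, 5/6, 7/5}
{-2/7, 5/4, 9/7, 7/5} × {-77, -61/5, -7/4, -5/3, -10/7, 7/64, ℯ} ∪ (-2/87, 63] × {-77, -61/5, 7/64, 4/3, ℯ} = ((-2/87, 63] × {-77, -61/5, 7/64, 4/3, ℯ}) ∪ ({-2/7, 5/4, 9/7, 7/5} × {-77, -61/5, -7/4, -5/3, -10/7, 7/64, ℯ})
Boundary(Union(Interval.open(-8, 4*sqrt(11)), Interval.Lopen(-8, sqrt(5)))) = {-8, 4*sqrt(11)}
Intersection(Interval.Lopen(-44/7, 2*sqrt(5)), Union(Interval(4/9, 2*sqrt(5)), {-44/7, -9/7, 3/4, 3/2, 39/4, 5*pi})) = Union({-9/7}, Interval(4/9, 2*sqrt(5)))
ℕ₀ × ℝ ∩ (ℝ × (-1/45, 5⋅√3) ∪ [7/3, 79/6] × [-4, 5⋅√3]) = (ℕ₀ × (-1/45, 5⋅√3)) ∪ ({3, 4, …, 13} × [-4, 5⋅√3])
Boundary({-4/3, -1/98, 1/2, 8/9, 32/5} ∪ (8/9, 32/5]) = {-4/3, -1/98, 1/2, 8/9, 32/5}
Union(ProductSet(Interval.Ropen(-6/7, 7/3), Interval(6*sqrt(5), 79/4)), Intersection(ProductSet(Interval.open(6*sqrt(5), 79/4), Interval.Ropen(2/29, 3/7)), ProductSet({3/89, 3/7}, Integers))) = ProductSet(Interval.Ropen(-6/7, 7/3), Interval(6*sqrt(5), 79/4))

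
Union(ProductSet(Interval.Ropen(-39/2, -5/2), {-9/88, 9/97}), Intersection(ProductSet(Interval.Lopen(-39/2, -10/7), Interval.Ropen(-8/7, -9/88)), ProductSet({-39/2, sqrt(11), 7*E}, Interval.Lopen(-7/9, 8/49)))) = ProductSet(Interval.Ropen(-39/2, -5/2), {-9/88, 9/97})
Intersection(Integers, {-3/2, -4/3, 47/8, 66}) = {66}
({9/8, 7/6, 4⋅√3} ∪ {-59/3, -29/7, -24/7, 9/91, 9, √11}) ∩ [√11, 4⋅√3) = {√11}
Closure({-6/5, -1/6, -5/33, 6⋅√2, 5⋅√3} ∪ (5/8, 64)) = {-6/5, -1/6, -5/33} ∪ [5/8, 64]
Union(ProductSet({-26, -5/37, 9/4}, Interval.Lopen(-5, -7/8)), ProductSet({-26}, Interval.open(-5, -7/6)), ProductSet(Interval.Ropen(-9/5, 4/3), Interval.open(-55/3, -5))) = Union(ProductSet({-26, -5/37, 9/4}, Interval.Lopen(-5, -7/8)), ProductSet(Interval.Ropen(-9/5, 4/3), Interval.open(-55/3, -5)))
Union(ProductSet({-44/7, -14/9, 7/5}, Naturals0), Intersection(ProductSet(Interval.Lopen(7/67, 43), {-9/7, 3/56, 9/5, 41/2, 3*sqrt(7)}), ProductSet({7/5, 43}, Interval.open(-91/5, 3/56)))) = Union(ProductSet({7/5, 43}, {-9/7}), ProductSet({-44/7, -14/9, 7/5}, Naturals0))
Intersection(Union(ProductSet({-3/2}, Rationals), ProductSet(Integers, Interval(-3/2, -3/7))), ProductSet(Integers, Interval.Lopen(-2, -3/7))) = ProductSet(Integers, Interval(-3/2, -3/7))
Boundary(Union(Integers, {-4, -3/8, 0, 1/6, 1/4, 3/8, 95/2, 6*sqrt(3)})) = Union({-3/8, 1/6, 1/4, 3/8, 95/2, 6*sqrt(3)}, Integers)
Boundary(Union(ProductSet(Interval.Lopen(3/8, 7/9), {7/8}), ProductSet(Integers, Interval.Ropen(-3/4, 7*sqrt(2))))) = Union(ProductSet(Integers, Interval(-3/4, 7*sqrt(2))), ProductSet(Interval(3/8, 7/9), {7/8}))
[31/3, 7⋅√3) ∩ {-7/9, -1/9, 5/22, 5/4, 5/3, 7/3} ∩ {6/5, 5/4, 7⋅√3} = ∅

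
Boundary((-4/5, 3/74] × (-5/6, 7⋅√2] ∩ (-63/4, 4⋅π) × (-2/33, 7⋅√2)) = ({-4/5, 3/74} × [-2/33, 7⋅√2]) ∪ ([-4/5, 3/74] × {-2/33, 7⋅√2})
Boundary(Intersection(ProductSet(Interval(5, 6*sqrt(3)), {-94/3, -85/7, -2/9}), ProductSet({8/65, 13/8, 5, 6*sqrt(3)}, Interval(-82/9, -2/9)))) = ProductSet({5, 6*sqrt(3)}, {-2/9})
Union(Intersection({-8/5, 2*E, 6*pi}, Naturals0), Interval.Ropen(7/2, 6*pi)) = Interval.Ropen(7/2, 6*pi)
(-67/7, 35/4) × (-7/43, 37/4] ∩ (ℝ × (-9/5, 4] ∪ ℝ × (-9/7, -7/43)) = (-67/7, 35/4) × (-7/43, 4]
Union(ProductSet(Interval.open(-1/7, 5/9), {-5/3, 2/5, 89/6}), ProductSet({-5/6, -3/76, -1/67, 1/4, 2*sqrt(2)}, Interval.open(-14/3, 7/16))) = Union(ProductSet({-5/6, -3/76, -1/67, 1/4, 2*sqrt(2)}, Interval.open(-14/3, 7/16)), ProductSet(Interval.open(-1/7, 5/9), {-5/3, 2/5, 89/6}))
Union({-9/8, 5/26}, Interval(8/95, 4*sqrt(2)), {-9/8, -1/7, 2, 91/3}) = Union({-9/8, -1/7, 91/3}, Interval(8/95, 4*sqrt(2)))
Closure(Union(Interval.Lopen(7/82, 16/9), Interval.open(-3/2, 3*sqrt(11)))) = Interval(-3/2, 3*sqrt(11))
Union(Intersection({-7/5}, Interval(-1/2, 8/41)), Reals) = Reals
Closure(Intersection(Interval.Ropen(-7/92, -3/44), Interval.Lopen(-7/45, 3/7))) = Interval(-7/92, -3/44)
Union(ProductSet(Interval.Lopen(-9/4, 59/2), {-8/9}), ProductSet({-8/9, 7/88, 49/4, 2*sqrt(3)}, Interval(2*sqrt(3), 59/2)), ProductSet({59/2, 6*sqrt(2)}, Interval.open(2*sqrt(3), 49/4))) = Union(ProductSet({59/2, 6*sqrt(2)}, Interval.open(2*sqrt(3), 49/4)), ProductSet({-8/9, 7/88, 49/4, 2*sqrt(3)}, Interval(2*sqrt(3), 59/2)), ProductSet(Interval.Lopen(-9/4, 59/2), {-8/9}))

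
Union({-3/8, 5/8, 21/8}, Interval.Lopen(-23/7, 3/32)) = Union({5/8, 21/8}, Interval.Lopen(-23/7, 3/32))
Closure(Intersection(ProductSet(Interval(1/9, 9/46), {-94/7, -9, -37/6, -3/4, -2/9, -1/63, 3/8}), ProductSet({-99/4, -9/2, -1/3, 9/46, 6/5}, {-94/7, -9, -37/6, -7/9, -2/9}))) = ProductSet({9/46}, {-94/7, -9, -37/6, -2/9})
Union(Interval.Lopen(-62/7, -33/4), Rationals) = Union(Interval(-62/7, -33/4), Rationals)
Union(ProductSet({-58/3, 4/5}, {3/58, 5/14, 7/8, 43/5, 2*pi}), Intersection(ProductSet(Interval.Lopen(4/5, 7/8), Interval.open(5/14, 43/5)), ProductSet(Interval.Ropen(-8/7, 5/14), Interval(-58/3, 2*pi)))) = ProductSet({-58/3, 4/5}, {3/58, 5/14, 7/8, 43/5, 2*pi})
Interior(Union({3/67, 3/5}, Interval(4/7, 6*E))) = Interval.open(4/7, 6*E)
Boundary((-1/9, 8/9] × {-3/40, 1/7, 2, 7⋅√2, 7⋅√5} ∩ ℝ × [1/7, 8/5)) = [-1/9, 8/9] × {1/7}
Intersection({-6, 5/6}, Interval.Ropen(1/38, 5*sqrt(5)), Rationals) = {5/6}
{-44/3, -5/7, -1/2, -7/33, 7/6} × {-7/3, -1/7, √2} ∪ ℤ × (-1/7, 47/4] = (ℤ × (-1/7, 47/4]) ∪ ({-44/3, -5/7, -1/2, -7/33, 7/6} × {-7/3, -1/7, √2})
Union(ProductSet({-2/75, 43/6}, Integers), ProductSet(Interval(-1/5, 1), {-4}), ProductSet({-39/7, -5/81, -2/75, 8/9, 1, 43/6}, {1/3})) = Union(ProductSet({-2/75, 43/6}, Integers), ProductSet({-39/7, -5/81, -2/75, 8/9, 1, 43/6}, {1/3}), ProductSet(Interval(-1/5, 1), {-4}))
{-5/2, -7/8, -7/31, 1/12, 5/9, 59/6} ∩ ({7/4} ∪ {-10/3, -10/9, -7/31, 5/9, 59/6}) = {-7/31, 5/9, 59/6}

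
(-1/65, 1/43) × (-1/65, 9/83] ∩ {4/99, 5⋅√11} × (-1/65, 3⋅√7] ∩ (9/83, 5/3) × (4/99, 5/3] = ∅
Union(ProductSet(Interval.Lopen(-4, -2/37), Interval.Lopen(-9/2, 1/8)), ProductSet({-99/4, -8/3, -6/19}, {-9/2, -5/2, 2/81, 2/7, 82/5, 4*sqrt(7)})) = Union(ProductSet({-99/4, -8/3, -6/19}, {-9/2, -5/2, 2/81, 2/7, 82/5, 4*sqrt(7)}), ProductSet(Interval.Lopen(-4, -2/37), Interval.Lopen(-9/2, 1/8)))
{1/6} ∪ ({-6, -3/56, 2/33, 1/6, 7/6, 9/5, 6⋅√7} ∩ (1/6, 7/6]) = {1/6, 7/6}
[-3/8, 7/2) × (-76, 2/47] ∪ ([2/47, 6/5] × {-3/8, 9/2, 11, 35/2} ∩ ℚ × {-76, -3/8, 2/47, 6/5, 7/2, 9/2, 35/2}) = ([-3/8, 7/2) × (-76, 2/47]) ∪ ((ℚ ∩ [2/47, 6/5]) × {-3/8, 9/2, 35/2})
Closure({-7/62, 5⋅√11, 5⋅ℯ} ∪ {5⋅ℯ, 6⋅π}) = {-7/62, 5⋅√11, 5⋅ℯ, 6⋅π}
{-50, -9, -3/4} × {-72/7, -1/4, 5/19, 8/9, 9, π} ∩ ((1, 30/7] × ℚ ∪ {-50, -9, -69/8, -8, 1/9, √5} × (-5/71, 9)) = {-50, -9} × {5/19, 8/9, π}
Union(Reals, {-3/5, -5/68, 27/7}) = Reals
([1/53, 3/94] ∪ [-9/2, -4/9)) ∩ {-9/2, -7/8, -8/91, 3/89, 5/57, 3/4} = {-9/2, -7/8}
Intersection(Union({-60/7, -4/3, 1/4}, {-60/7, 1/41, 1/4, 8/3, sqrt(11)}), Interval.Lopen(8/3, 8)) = {sqrt(11)}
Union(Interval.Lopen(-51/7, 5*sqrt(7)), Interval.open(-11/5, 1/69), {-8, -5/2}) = Union({-8}, Interval.Lopen(-51/7, 5*sqrt(7)))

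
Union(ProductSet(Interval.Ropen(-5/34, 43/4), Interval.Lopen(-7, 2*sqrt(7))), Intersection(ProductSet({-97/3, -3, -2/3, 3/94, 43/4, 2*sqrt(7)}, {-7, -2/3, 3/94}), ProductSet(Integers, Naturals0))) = ProductSet(Interval.Ropen(-5/34, 43/4), Interval.Lopen(-7, 2*sqrt(7)))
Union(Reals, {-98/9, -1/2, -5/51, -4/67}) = Reals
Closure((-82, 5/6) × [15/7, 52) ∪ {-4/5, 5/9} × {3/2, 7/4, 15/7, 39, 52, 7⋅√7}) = ({-82, 5/6} × [15/7, 52]) ∪ ([-82, 5/6] × {15/7, 52}) ∪ ((-82, 5/6) × [15/7, 52)) ∪ ({-4/5, 5/9} × {3/2, 7/4, 15/7, 39, 52, 7⋅√7})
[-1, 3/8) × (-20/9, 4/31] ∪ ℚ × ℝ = (ℚ × ℝ) ∪ ([-1, 3/8) × (-20/9, 4/31])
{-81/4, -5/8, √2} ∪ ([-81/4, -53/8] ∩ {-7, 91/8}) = {-81/4, -7, -5/8, √2}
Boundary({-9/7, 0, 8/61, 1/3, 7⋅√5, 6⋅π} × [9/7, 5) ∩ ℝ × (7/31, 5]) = {-9/7, 0, 8/61, 1/3, 7⋅√5, 6⋅π} × [9/7, 5]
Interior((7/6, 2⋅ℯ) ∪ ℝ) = (-∞, ∞)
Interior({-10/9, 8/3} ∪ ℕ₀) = ∅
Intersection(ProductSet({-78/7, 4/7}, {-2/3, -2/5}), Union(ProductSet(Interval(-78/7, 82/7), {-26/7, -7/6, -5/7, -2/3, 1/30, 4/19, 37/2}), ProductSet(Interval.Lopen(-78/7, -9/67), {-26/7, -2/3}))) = ProductSet({-78/7, 4/7}, {-2/3})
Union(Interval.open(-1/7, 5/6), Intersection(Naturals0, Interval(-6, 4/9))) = Union(Interval.open(-1/7, 5/6), Range(0, 1, 1))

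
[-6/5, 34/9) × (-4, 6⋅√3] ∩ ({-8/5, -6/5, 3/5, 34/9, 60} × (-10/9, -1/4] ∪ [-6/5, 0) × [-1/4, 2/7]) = ({-6/5, 3/5} × (-10/9, -1/4]) ∪ ([-6/5, 0) × [-1/4, 2/7])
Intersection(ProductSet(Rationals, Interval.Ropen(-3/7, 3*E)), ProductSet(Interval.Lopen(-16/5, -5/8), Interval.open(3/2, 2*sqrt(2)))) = ProductSet(Intersection(Interval.Lopen(-16/5, -5/8), Rationals), Interval.open(3/2, 2*sqrt(2)))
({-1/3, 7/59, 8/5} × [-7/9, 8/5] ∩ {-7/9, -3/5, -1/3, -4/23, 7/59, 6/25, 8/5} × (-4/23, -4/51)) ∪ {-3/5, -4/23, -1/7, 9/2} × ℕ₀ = ({-3/5, -4/23, -1/7, 9/2} × ℕ₀) ∪ ({-1/3, 7/59, 8/5} × (-4/23, -4/51))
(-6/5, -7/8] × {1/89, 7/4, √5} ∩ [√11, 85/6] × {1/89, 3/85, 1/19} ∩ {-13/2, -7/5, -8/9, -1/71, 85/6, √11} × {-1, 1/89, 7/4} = ∅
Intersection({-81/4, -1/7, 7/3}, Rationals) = {-81/4, -1/7, 7/3}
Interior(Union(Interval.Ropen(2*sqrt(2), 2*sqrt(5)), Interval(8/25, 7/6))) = Union(Interval.open(8/25, 7/6), Interval.open(2*sqrt(2), 2*sqrt(5)))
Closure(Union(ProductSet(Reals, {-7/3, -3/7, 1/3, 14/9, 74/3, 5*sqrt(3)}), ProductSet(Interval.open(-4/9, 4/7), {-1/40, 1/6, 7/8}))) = Union(ProductSet(Interval(-4/9, 4/7), {-1/40, 1/6, 7/8}), ProductSet(Reals, {-7/3, -3/7, 1/3, 14/9, 74/3, 5*sqrt(3)}))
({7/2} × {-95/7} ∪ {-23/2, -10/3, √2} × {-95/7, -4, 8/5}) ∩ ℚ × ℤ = {-23/2, -10/3} × {-4}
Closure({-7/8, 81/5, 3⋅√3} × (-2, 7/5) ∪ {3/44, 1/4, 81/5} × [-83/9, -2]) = ({3/44, 1/4, 81/5} × [-83/9, -2]) ∪ ({-7/8, 81/5, 3⋅√3} × [-2, 7/5])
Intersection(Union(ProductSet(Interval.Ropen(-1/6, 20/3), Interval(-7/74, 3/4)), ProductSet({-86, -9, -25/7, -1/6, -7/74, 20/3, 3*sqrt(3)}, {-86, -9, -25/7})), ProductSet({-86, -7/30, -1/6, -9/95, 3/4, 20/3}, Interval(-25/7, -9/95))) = ProductSet({-86, -1/6, 20/3}, {-25/7})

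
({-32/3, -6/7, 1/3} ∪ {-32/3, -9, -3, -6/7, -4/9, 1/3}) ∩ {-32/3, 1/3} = {-32/3, 1/3}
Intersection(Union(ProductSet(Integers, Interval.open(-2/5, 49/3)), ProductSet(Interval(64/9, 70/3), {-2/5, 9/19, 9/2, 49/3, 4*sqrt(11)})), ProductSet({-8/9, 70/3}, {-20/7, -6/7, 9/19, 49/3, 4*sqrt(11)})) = ProductSet({70/3}, {9/19, 49/3, 4*sqrt(11)})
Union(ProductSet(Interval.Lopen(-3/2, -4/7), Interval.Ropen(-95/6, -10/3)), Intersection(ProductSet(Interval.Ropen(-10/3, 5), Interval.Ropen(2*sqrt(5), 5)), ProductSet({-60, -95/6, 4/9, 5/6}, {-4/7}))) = ProductSet(Interval.Lopen(-3/2, -4/7), Interval.Ropen(-95/6, -10/3))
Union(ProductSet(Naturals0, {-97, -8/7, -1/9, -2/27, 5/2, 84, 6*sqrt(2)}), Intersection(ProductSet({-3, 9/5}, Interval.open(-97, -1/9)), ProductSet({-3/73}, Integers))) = ProductSet(Naturals0, {-97, -8/7, -1/9, -2/27, 5/2, 84, 6*sqrt(2)})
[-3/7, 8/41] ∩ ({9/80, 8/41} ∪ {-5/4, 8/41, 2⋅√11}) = {9/80, 8/41}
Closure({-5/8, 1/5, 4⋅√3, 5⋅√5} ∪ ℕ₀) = {-5/8, 1/5, 4⋅√3, 5⋅√5} ∪ ℕ₀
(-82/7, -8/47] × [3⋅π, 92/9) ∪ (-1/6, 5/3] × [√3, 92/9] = ((-82/7, -8/47] × [3⋅π, 92/9)) ∪ ((-1/6, 5/3] × [√3, 92/9])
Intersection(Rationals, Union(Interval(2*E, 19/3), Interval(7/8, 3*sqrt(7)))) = Intersection(Interval(7/8, 3*sqrt(7)), Rationals)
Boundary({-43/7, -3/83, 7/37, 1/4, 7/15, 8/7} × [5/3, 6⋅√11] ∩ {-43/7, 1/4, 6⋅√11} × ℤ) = {-43/7, 1/4} × {2, 3, …, 19}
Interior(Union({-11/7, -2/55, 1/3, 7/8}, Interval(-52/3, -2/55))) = Interval.open(-52/3, -2/55)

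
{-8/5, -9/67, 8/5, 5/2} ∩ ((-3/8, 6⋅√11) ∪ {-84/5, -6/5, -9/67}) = {-9/67, 8/5, 5/2}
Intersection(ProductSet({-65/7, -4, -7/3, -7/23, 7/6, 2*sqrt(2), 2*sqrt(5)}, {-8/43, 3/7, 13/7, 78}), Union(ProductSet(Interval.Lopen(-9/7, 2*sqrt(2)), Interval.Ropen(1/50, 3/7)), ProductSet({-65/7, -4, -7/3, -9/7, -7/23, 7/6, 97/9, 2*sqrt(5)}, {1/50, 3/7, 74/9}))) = ProductSet({-65/7, -4, -7/3, -7/23, 7/6, 2*sqrt(5)}, {3/7})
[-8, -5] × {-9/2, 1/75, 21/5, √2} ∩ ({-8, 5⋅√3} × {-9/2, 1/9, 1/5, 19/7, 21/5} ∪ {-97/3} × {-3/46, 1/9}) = {-8} × {-9/2, 21/5}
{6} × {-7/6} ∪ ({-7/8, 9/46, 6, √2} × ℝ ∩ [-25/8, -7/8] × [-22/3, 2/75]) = ({6} × {-7/6}) ∪ ({-7/8} × [-22/3, 2/75])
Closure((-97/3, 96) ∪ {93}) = [-97/3, 96]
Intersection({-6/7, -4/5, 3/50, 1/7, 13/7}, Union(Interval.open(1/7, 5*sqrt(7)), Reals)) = {-6/7, -4/5, 3/50, 1/7, 13/7}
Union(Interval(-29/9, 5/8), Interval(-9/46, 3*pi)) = Interval(-29/9, 3*pi)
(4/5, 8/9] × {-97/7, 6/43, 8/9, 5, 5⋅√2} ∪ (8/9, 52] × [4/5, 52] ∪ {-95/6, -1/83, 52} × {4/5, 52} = ({-95/6, -1/83, 52} × {4/5, 52}) ∪ ((8/9, 52] × [4/5, 52]) ∪ ((4/5, 8/9] × {-97/7, 6/43, 8/9, 5, 5⋅√2})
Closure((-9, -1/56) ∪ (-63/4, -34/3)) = [-63/4, -34/3] ∪ [-9, -1/56]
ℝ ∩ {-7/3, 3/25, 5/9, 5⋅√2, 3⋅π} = {-7/3, 3/25, 5/9, 5⋅√2, 3⋅π}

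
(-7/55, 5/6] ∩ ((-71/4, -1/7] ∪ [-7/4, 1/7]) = (-7/55, 1/7]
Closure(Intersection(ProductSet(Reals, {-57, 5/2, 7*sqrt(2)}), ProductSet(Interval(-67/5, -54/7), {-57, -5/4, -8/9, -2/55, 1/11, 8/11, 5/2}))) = ProductSet(Interval(-67/5, -54/7), {-57, 5/2})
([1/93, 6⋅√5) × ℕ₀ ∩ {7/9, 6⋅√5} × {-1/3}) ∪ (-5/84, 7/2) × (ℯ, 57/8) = (-5/84, 7/2) × (ℯ, 57/8)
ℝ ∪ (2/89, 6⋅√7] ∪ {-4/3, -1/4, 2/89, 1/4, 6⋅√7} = (-∞, ∞)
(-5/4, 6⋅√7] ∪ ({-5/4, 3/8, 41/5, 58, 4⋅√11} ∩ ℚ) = [-5/4, 6⋅√7] ∪ {58}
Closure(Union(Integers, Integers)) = Integers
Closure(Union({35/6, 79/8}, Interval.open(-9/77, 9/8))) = Union({35/6, 79/8}, Interval(-9/77, 9/8))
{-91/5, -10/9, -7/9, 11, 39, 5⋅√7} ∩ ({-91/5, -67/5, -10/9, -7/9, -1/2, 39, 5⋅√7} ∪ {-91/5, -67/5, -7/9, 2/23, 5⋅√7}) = {-91/5, -10/9, -7/9, 39, 5⋅√7}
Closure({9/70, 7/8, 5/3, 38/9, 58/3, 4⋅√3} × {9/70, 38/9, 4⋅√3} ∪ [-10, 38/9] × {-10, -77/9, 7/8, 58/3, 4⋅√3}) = ([-10, 38/9] × {-10, -77/9, 7/8, 58/3, 4⋅√3}) ∪ ({9/70, 7/8, 5/3, 38/9, 58/3, 4⋅√3} × {9/70, 38/9, 4⋅√3})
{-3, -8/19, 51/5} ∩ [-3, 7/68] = {-3, -8/19}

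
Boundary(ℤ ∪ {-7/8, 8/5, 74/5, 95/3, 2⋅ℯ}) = ℤ ∪ {-7/8, 8/5, 74/5, 95/3, 2⋅ℯ}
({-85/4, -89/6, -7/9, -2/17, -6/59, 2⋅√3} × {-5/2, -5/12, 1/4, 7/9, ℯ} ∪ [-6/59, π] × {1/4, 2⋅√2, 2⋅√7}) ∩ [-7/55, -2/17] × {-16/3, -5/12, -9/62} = {-2/17} × {-5/12}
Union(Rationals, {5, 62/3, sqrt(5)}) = Union({sqrt(5)}, Rationals)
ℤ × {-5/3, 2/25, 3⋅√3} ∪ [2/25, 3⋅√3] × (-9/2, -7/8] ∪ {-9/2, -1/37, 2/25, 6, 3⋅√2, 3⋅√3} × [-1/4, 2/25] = (ℤ × {-5/3, 2/25, 3⋅√3}) ∪ ([2/25, 3⋅√3] × (-9/2, -7/8]) ∪ ({-9/2, -1/37, 2/25, 6, 3⋅√2, 3⋅√3} × [-1/4, 2/25])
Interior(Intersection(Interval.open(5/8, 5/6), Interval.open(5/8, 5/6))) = Interval.open(5/8, 5/6)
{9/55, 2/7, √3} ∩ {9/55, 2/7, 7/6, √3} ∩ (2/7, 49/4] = {√3}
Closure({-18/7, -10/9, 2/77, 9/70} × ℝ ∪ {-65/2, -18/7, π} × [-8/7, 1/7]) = ({-18/7, -10/9, 2/77, 9/70} × ℝ) ∪ ({-65/2, -18/7, π} × [-8/7, 1/7])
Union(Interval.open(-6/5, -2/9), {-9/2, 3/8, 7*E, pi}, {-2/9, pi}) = Union({-9/2, 3/8, 7*E, pi}, Interval.Lopen(-6/5, -2/9))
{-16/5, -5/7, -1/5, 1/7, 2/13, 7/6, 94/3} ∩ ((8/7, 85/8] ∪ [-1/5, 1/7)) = {-1/5, 7/6}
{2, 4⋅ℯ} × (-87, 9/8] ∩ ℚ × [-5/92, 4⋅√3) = {2} × [-5/92, 9/8]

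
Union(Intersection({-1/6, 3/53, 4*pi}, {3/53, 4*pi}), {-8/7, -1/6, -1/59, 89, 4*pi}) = {-8/7, -1/6, -1/59, 3/53, 89, 4*pi}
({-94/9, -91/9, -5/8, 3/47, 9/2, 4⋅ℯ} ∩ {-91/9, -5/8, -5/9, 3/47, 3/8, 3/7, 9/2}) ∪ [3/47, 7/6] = {-91/9, -5/8, 9/2} ∪ [3/47, 7/6]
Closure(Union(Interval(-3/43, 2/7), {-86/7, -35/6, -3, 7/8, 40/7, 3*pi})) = Union({-86/7, -35/6, -3, 7/8, 40/7, 3*pi}, Interval(-3/43, 2/7))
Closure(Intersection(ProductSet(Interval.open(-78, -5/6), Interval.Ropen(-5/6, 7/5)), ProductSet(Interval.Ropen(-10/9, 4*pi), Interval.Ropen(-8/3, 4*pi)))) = Union(ProductSet({-10/9, -5/6}, Interval(-5/6, 7/5)), ProductSet(Interval(-10/9, -5/6), {-5/6, 7/5}), ProductSet(Interval.Ropen(-10/9, -5/6), Interval.Ropen(-5/6, 7/5)))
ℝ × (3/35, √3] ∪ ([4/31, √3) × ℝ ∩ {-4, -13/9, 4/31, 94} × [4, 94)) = ({4/31} × [4, 94)) ∪ (ℝ × (3/35, √3])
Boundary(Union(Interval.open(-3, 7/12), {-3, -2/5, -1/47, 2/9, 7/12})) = {-3, 7/12}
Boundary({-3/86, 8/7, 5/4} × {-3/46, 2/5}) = {-3/86, 8/7, 5/4} × {-3/46, 2/5}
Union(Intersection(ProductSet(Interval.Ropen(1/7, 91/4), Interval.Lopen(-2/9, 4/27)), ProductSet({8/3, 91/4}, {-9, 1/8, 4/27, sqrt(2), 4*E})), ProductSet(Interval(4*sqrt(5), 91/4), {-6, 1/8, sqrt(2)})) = Union(ProductSet({8/3}, {1/8, 4/27}), ProductSet(Interval(4*sqrt(5), 91/4), {-6, 1/8, sqrt(2)}))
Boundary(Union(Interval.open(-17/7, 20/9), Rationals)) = Union(Interval(-oo, -17/7), Interval(20/9, oo))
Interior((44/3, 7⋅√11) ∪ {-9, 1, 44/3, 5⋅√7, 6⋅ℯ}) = (44/3, 7⋅√11)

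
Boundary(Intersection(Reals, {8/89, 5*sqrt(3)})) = {8/89, 5*sqrt(3)}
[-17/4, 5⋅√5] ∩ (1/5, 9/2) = (1/5, 9/2)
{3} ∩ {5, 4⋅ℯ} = ∅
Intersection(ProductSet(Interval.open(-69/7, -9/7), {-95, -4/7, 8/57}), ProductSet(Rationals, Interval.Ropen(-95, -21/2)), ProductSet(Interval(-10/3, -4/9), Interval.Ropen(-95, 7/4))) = ProductSet(Intersection(Interval.Ropen(-10/3, -9/7), Rationals), {-95})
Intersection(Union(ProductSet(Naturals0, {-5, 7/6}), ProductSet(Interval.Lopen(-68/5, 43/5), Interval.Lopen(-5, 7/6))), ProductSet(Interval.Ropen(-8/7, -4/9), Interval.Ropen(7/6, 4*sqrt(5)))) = ProductSet(Interval.Ropen(-8/7, -4/9), {7/6})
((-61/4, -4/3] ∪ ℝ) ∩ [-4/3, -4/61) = [-4/3, -4/61)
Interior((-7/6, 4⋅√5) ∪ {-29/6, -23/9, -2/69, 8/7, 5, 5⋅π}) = (-7/6, 4⋅√5)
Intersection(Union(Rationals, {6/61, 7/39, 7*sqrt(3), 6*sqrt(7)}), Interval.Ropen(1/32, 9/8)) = Intersection(Interval.Ropen(1/32, 9/8), Rationals)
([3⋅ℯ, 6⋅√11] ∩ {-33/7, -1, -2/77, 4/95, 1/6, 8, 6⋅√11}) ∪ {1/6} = {1/6, 6⋅√11}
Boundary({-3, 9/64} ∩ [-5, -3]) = {-3}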